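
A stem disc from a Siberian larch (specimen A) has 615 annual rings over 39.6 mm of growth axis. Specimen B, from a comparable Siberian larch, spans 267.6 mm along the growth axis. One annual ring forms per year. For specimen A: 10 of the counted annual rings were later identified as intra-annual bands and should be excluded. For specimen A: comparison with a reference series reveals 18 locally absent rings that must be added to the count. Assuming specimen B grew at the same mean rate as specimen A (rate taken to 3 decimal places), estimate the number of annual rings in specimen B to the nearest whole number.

Specimen A: after corrections the count is 615 − 10 + 18 = 623 annual rings.
A: Mean rate = 39.6 mm / 623 years ≈ 0.064 mm/year.
B spans 267.6 / 0.064 = 4181.25 years ≈ 4181 annual rings.

4181 annual rings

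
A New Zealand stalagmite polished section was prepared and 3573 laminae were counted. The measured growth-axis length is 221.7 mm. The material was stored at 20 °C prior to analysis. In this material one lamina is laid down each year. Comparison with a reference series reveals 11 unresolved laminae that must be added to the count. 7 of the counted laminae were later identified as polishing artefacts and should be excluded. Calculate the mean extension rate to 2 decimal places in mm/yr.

0.06 mm/yr

After corrections the count is 3573 − 7 + 11 = 3577 laminae.
221.7 mm over 3577 years gives 221.7 / 3577 ≈ 0.06 mm/yr.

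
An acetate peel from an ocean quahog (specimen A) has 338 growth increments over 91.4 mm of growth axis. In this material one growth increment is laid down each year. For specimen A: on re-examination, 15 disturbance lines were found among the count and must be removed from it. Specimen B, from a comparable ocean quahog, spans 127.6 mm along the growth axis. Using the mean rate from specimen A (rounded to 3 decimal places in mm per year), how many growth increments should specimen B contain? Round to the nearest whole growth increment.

451 growth increments

Specimen A: correcting the raw count gives 338 − 15 = 323 true growth increments.
A: Extension rate ≈ 91.4 / 323 = 0.283 mm/year.
B spans 127.6 / 0.283 = 450.88 years ≈ 451 growth increments.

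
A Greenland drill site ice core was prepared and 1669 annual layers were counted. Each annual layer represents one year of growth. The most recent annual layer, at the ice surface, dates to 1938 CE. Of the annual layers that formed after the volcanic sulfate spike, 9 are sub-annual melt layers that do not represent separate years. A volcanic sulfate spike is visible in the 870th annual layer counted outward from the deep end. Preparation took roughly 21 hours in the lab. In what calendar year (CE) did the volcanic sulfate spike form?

1148 CE

The volcanic sulfate spike sits at annual layer 870 from the deep end, so 1669 − 870 = 799 annual layers formed after it.
Excluding 9 false annual layers: 799 − 9 = 790.
The annual layer at the ice surface is 1938 CE, so the volcanic sulfate spike dates to 1938 − 790 = 1148 CE.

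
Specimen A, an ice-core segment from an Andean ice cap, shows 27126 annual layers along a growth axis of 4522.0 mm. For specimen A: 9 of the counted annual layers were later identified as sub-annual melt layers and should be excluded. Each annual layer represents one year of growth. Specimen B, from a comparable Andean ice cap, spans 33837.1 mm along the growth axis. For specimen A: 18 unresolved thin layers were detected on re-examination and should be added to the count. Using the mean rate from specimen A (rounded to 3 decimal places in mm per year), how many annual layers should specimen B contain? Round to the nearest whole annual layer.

202617 annual layers

Specimen A: correcting the raw count gives 27126 − 9 + 18 = 27135 true annual layers.
A: Extension rate ≈ 4522.0 / 27135 = 0.167 mm/year.
Specimen B: 33837.1 mm / 0.167 mm per year = 202617.37 years ≈ 202617 annual layers.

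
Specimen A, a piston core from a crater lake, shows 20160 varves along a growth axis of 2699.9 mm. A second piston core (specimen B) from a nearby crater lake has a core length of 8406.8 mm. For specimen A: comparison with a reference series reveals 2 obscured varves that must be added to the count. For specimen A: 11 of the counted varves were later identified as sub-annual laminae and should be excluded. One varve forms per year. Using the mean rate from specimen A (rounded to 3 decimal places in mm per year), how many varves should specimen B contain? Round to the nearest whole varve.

Specimen A: true varve count = 20160 − 11 + 2 = 20151.
A: Extension rate ≈ 2699.9 / 20151 = 0.134 mm/year.
For B, 8406.8 / 0.134 = 62737.31 years ≈ 62737 varves.

62737 varves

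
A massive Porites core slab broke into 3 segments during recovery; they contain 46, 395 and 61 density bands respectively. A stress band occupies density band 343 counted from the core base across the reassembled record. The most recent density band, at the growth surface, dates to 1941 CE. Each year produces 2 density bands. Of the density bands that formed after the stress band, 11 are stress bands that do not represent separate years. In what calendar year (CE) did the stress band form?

1867 CE

Total density bands = 46 + 395 + 61 = 502.
Between density band 343 and the growth surface there are 502 − 343 = 159 density bands.
Excluding 11 false density bands: 159 − 11 = 148.
Dividing by 2 density bands per year: 148 / 2 = 74 years.
1941 − 74 = 1867 CE.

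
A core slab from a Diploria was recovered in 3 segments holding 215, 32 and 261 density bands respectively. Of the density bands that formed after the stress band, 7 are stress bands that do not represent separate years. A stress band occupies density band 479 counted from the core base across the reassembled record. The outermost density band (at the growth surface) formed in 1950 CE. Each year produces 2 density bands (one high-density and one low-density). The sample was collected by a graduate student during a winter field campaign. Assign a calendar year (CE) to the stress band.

1939 CE

Total density bands = 215 + 32 + 261 = 508.
Between density band 479 and the growth surface there are 508 − 479 = 29 density bands.
Removing the 7 false density bands leaves 29 − 7 = 22 true density bands beyond the stress band.
22 density bands at 2 per year is 22 / 2 = 11 years.
Counting back 11 years from 1950 CE places the stress band in 1950 − 11 = 1939 CE.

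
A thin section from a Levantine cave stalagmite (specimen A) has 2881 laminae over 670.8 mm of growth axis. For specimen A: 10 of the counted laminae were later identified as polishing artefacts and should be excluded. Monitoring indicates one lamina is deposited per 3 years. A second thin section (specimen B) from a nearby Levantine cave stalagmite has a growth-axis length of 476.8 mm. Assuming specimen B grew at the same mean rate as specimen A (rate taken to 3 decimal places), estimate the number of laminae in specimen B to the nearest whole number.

2038 laminae

Specimen A: after corrections the count is 2881 − 10 = 2871 laminae.
Specimen A: at 3 years per lamina, 2871 × 3 = 8613 years.
A: Mean rate = 670.8 mm / 8613 years ≈ 0.078 mm/year.
B spans 476.8 / 0.078 = 6112.82 years; at 3 years per lamina that is 6112.82 / 3 ≈ 2038 laminae.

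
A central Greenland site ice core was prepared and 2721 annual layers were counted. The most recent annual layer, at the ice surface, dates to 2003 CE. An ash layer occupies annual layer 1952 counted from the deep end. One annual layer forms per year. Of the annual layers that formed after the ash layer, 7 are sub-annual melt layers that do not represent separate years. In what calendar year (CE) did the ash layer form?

1241 CE

Between annual layer 1952 and the ice surface there are 2721 − 1952 = 769 annual layers.
Excluding 7 false annual layers: 769 − 7 = 762.
The annual layer at the ice surface is 2003 CE, so the ash layer dates to 2003 − 762 = 1241 CE.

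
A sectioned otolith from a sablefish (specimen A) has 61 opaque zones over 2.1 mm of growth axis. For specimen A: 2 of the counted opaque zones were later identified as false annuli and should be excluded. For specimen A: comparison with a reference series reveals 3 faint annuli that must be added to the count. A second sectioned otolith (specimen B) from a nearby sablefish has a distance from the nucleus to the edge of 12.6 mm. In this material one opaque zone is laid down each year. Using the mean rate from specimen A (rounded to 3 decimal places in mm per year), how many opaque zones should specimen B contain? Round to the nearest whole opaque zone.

Specimen A: true opaque zone count = 61 − 2 + 3 = 62.
A: Mean rate = 2.1 mm / 62 years ≈ 0.034 mm per year.
Specimen B: 12.6 mm / 0.034 mm per year = 370.59 years ≈ 371 opaque zones.

371 opaque zones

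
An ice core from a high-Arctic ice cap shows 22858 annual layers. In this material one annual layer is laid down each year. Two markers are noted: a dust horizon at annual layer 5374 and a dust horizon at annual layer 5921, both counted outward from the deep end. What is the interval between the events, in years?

547 years

The two markers are separated by 5921 − 5374 = 547 annual layers.
At one annual layer per year, 547 years elapsed between them.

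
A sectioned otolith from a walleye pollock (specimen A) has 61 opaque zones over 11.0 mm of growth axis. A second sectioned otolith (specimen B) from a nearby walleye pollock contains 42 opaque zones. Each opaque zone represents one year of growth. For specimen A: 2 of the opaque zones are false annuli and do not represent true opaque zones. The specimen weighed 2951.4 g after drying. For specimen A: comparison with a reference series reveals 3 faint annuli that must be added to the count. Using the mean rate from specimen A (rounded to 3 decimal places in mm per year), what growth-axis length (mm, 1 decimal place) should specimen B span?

7.4 mm

Specimen A: adjusted count: 61 − 2 + 3 = 62 opaque zones.
A: 11.0 mm over 62 years gives 11.0 / 62 ≈ 0.177 mm/year.
B's length ≈ 0.177 × 42 = 7.4 mm.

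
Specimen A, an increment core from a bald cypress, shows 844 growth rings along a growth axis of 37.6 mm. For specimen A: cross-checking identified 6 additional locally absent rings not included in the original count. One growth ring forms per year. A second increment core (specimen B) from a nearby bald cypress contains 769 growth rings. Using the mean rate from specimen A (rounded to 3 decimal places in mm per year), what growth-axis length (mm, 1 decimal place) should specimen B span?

33.8 mm

Specimen A: adjusted count: 844 + 6 = 850 growth rings.
A: Extension rate ≈ 37.6 / 850 = 0.044 mm/yr.
For B, 0.044 mm/year × 769 years = 33.8 mm.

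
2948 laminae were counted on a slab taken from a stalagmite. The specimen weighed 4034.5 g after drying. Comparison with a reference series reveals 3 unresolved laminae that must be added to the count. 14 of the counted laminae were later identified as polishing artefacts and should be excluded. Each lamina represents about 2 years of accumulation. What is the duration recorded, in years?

5874 years

Correcting the raw count gives 2948 − 14 + 3 = 2937 true laminae.
Multiplying by 2 years per lamina: 2937 × 2 = 5874 years.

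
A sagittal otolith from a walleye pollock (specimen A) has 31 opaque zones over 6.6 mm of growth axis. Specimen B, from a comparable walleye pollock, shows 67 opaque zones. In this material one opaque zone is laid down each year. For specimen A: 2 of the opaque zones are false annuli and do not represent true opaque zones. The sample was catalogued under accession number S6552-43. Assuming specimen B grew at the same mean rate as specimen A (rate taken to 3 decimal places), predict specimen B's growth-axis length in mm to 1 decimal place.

15.3 mm

Specimen A: correcting the raw count gives 31 − 2 = 29 true opaque zones.
A: Mean rate = 6.6 mm / 29 years ≈ 0.228 mm per year.
B's length ≈ 0.228 × 67 = 15.3 mm.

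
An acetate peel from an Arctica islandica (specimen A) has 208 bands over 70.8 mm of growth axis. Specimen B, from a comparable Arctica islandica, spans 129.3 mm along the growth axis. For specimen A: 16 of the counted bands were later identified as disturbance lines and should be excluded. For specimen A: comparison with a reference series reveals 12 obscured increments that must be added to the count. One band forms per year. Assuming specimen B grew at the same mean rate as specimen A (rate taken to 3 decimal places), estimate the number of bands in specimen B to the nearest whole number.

Specimen A: true band count = 208 − 16 + 12 = 204.
A: 70.8 mm over 204 years gives 70.8 / 204 ≈ 0.347 mm/yr.
Specimen B: 129.3 mm / 0.347 mm per year = 372.62 years ≈ 373 bands.

373 bands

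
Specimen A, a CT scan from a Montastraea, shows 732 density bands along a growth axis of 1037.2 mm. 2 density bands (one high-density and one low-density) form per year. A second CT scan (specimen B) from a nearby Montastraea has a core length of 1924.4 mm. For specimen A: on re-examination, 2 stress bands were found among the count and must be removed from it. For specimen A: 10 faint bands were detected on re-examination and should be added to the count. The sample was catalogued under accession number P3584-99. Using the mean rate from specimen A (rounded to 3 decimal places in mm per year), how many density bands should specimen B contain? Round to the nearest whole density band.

Specimen A: correcting the raw count gives 732 − 2 + 10 = 740 true density bands.
Specimen A: dividing by 2 density bands per year: 740 / 2 = 370 years.
A: Mean rate = 1037.2 mm / 370 years ≈ 2.803 mm/year.
B spans 1924.4 / 2.803 = 686.55 years; at 2 density bands per year that is 686.55 × 2 ≈ 1373 density bands.

1373 density bands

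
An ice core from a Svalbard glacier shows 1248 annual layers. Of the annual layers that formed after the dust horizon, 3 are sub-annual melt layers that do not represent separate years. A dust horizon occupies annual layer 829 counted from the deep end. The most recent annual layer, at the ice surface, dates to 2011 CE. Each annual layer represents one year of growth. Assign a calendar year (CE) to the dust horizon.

1595 CE

The dust horizon sits at annual layer 829 from the deep end, so 1248 − 829 = 419 annual layers formed after it.
Excluding 3 false annual layers: 419 − 3 = 416.
Counting back 416 years from 2011 CE places the dust horizon in 2011 − 416 = 1595 CE.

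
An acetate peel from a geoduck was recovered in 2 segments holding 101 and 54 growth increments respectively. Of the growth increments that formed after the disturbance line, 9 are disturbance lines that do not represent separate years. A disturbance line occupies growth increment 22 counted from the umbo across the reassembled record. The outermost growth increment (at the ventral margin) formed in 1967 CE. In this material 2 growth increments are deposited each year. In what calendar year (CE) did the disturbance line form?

1905 CE

Total growth increments = 101 + 54 = 155.
Between growth increment 22 and the ventral margin there are 155 − 22 = 133 growth increments.
133 − 9 false = 124 true growth increments after the disturbance line.
With 2 growth increments per year, 124 / 2 = 62 years.
1967 − 62 = 1905 CE.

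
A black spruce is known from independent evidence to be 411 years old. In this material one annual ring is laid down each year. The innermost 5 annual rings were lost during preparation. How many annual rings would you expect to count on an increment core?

406 annual rings

Expected annual rings over 411 years: 411.
411 − 5 missed = 406 annual rings expected in the prepared section.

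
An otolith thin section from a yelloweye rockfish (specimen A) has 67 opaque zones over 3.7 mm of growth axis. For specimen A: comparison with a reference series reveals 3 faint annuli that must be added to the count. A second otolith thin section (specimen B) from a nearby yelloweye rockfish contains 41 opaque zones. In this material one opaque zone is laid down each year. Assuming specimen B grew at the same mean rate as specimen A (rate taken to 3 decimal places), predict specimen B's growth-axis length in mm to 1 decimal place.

Specimen A: after corrections the count is 67 + 3 = 70 opaque zones.
A: Mean rate = 3.7 mm / 70 years ≈ 0.053 mm per year.
B's length ≈ 0.053 × 41 = 2.2 mm.

2.2 mm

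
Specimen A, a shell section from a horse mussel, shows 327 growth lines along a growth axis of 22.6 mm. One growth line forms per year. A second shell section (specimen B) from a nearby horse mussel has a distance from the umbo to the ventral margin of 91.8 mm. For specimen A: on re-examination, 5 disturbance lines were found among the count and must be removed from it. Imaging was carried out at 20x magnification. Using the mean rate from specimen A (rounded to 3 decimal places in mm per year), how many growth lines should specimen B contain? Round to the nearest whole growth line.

Specimen A: adjusted count: 327 − 5 = 322 growth lines.
A: 22.6 mm over 322 years gives 22.6 / 322 ≈ 0.070 mm/yr.
For B, 91.8 / 0.070 = 1311.43 years ≈ 1311 growth lines.

1311 growth lines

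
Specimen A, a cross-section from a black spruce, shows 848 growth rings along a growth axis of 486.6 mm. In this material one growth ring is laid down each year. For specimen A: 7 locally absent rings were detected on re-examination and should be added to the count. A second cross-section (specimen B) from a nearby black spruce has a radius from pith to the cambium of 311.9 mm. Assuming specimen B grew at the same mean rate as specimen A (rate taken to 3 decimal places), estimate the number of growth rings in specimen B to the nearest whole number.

548 growth rings

Specimen A: true growth ring count = 848 + 7 = 855.
A: 486.6 mm over 855 years gives 486.6 / 855 ≈ 0.569 mm per year.
For B, 311.9 / 0.569 = 548.15 years ≈ 548 growth rings.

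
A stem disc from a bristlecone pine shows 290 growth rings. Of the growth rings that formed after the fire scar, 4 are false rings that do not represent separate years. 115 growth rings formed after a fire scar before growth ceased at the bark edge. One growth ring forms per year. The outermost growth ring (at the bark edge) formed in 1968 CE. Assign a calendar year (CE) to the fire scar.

115 growth rings post-date the fire scar.
115 − 4 false = 111 true growth rings after the fire scar.
Counting back 111 years from 1968 CE places the fire scar in 1968 − 111 = 1857 CE.

1857 CE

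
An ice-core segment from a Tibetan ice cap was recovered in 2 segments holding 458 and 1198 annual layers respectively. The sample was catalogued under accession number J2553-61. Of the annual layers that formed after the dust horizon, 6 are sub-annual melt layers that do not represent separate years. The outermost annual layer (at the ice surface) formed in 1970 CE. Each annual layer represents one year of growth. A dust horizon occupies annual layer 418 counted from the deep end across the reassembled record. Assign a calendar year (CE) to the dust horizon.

738 CE

Total annual layers = 458 + 1198 = 1656.
1656 − 418 = 1238 annual layers lie beyond the dust horizon toward the ice surface.
Excluding 6 false annual layers: 1238 − 6 = 1232.
The annual layer at the ice surface is 1970 CE, so the dust horizon dates to 1970 − 1232 = 738 CE.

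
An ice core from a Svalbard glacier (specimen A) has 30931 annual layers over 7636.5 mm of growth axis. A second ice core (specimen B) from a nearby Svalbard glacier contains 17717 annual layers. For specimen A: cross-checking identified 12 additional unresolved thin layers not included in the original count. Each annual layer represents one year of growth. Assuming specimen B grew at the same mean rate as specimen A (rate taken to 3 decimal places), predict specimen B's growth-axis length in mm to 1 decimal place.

4376.1 mm

Specimen A: after corrections the count is 30931 + 12 = 30943 annual layers.
A: Extension rate ≈ 7636.5 / 30943 = 0.247 mm per year.
For B, 0.247 mm/year × 17717 years = 4376.1 mm.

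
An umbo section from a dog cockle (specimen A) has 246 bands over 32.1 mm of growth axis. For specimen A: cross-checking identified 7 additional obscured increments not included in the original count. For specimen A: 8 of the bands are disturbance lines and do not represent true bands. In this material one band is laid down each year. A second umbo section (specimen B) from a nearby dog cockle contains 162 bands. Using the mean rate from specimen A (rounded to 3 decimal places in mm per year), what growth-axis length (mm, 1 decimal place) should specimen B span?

Specimen A: true band count = 246 − 8 + 7 = 245.
A: Mean rate = 32.1 mm / 245 years ≈ 0.131 mm/year.
Length of B = 0.131 × 162 = 21.2 mm.

21.2 mm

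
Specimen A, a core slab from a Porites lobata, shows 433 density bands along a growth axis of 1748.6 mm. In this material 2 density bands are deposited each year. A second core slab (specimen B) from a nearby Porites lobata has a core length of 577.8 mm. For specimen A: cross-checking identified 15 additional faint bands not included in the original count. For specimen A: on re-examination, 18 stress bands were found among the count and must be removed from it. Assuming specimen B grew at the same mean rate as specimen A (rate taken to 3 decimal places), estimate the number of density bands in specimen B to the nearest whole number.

Specimen A: true density band count = 433 − 18 + 15 = 430.
Specimen A: 430 density bands at 2 per year is 430 / 2 = 215 years.
A: 1748.6 mm over 215 years gives 1748.6 / 215 ≈ 8.133 mm/year.
For B, 577.8 / 8.133 = 71.04 years; at 2 density bands per year that is 71.04 × 2 ≈ 142 density bands.

142 density bands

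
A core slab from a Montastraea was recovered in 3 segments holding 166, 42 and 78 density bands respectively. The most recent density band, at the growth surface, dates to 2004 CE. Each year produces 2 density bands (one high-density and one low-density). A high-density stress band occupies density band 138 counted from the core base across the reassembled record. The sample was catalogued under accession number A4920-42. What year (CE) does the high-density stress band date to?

Total density bands = 166 + 42 + 78 = 286.
The high-density stress band sits at density band 138 from the core base, so 286 − 138 = 148 density bands formed after it.
148 density bands at 2 per year is 148 / 2 = 74 years.
Counting back 74 years from 2004 CE places the high-density stress band in 2004 − 74 = 1930 CE.

1930 CE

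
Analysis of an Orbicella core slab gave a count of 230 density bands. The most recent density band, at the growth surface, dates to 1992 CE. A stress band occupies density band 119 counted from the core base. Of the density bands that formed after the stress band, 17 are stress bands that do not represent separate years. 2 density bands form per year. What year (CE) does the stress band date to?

Between density band 119 and the growth surface there are 230 − 119 = 111 density bands.
Excluding 17 false density bands: 111 − 17 = 94.
94 density bands at 2 per year is 94 / 2 = 47 years.
Counting back 47 years from 1992 CE places the stress band in 1992 − 47 = 1945 CE.

1945 CE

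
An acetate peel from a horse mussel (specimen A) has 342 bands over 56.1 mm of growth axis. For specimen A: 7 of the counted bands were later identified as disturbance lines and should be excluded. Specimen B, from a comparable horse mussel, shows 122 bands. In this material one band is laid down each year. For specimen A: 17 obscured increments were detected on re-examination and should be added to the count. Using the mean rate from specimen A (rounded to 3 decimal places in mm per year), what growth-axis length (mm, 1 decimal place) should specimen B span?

19.4 mm

Specimen A: correcting the raw count gives 342 − 7 + 17 = 352 true bands.
A: Mean rate = 56.1 mm / 352 years ≈ 0.159 mm/year.
For B, 0.159 mm/year × 122 years = 19.4 mm.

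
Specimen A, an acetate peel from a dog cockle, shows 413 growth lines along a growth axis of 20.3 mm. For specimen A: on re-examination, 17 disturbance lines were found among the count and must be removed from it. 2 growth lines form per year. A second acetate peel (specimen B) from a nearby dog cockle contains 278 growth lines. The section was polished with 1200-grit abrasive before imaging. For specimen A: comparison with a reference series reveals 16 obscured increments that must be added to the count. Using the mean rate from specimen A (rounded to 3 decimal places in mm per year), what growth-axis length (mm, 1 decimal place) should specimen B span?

Specimen A: true growth line count = 413 − 17 + 16 = 412.
Specimen A: 412 growth lines at 2 per year is 412 / 2 = 206 years.
A: Mean rate = 20.3 mm / 206 years ≈ 0.099 mm/year.
Specimen B: with 2 growth lines per year, 278 / 2 = 139 years. For B, 0.099 mm/year × 139 years = 13.8 mm.

13.8 mm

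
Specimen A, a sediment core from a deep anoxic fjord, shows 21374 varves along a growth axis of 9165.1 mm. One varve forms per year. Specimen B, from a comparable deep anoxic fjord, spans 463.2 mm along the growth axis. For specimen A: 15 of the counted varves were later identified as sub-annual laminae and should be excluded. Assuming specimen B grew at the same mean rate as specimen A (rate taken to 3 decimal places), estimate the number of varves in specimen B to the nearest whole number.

Specimen A: correcting the raw count gives 21374 − 15 = 21359 true varves.
A: 9165.1 mm over 21359 years gives 9165.1 / 21359 ≈ 0.429 mm/yr.
For B, 463.2 / 0.429 = 1079.72 years ≈ 1080 varves.

1080 varves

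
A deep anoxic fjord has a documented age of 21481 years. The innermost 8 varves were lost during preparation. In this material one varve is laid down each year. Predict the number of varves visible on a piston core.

21473 varves

At one varve per year, 21481 years correspond to 21481 varves.
Subtracting the 8 varves not captured gives 21481 − 8 = 21473 varves in the record.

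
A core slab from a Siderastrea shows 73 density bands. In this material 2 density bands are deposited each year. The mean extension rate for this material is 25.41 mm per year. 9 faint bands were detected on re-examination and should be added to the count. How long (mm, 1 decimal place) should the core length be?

1041.8 mm

True density band count = 73 + 9 = 82.
82 density bands at 2 per year is 82 / 2 = 41 years.
Length ≈ 25.41 × 41 = 1041.8 mm.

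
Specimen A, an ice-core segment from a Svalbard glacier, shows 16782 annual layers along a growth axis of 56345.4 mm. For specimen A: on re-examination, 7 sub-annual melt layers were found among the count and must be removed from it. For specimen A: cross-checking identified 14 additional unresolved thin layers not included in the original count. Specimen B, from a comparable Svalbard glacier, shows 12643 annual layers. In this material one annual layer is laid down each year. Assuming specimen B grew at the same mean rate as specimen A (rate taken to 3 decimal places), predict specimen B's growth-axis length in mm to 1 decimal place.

Specimen A: correcting the raw count gives 16782 − 7 + 14 = 16789 true annual layers.
A: Extension rate ≈ 56345.4 / 16789 = 3.356 mm/year.
Length of B = 3.356 × 12643 = 42429.9 mm.

42429.9 mm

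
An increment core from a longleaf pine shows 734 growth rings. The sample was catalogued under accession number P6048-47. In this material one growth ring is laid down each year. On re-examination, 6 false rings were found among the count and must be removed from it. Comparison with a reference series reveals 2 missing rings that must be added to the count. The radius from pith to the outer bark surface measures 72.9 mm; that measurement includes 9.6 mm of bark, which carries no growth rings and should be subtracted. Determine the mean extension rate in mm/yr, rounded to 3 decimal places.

After corrections the count is 734 − 6 + 2 = 730 growth rings.
Net length = 72.9 − 9.6 = 63.3 mm.
Mean rate = 63.3 mm / 730 years ≈ 0.087 mm/yr.

0.087 mm/yr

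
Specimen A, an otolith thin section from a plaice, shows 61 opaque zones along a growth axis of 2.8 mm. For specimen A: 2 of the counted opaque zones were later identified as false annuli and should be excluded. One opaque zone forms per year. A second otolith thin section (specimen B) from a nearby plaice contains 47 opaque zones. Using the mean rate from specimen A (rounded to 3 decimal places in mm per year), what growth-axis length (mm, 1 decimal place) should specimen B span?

2.2 mm

Specimen A: true opaque zone count = 61 − 2 = 59.
A: 2.8 mm over 59 years gives 2.8 / 59 ≈ 0.047 mm/year.
Length of B = 0.047 × 47 = 2.2 mm.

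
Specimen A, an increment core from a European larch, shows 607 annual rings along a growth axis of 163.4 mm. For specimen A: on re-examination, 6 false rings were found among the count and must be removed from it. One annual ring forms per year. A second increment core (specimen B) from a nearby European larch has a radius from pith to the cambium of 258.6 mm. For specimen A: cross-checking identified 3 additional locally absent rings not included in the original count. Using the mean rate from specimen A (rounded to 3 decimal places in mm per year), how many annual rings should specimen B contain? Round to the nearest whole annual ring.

Specimen A: true annual ring count = 607 − 6 + 3 = 604.
A: 163.4 mm over 604 years gives 163.4 / 604 ≈ 0.271 mm/yr.
Specimen B: 258.6 mm / 0.271 mm per year = 954.24 years ≈ 954 annual rings.

954 annual rings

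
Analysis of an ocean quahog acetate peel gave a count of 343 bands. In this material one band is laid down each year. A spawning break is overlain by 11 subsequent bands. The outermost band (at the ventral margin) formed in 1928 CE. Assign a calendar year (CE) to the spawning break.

1917 CE

There are 11 bands younger than the spawning break.
Counting back 11 years from 1928 CE places the spawning break in 1928 − 11 = 1917 CE.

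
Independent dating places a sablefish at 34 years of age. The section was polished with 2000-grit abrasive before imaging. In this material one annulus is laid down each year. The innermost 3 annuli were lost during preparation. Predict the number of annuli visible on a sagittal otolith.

31 annuli

Expected annuli over 34 years: 34.
Subtracting the 3 annuli not captured gives 34 − 3 = 31 annuli in the record.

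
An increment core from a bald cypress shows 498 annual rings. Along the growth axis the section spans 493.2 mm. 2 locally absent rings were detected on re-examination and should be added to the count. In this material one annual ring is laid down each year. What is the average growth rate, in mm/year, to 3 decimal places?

0.986 mm/year

Adjusted count: 498 + 2 = 500 annual rings.
Mean rate = 493.2 mm / 500 years ≈ 0.986 mm/year.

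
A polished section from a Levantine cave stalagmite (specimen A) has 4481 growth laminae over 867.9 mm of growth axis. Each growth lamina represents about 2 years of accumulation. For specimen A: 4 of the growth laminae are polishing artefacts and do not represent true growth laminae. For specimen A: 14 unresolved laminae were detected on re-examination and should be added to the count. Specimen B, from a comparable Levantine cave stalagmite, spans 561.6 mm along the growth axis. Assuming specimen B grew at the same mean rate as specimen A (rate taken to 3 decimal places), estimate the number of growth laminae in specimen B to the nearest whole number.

2895 growth laminae

Specimen A: after corrections the count is 4481 − 4 + 14 = 4491 growth laminae.
Specimen A: 4491 growth laminae at 2 years each span 4491 × 2 = 8982 years.
A: Extension rate ≈ 867.9 / 8982 = 0.097 mm/year.
Specimen B: 561.6 mm / 0.097 mm per year = 5789.69 years; at 2 years per growth lamina that is 5789.69 / 2 ≈ 2895 growth laminae.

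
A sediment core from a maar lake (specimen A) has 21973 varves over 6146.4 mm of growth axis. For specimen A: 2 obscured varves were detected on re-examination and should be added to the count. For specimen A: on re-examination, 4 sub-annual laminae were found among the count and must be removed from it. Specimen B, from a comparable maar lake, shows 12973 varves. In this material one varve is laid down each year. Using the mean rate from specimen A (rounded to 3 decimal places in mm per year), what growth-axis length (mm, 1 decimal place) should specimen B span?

3632.4 mm

Specimen A: adjusted count: 21973 − 4 + 2 = 21971 varves.
A: 6146.4 mm over 21971 years gives 6146.4 / 21971 ≈ 0.280 mm/yr.
B's length ≈ 0.280 × 12973 = 3632.4 mm.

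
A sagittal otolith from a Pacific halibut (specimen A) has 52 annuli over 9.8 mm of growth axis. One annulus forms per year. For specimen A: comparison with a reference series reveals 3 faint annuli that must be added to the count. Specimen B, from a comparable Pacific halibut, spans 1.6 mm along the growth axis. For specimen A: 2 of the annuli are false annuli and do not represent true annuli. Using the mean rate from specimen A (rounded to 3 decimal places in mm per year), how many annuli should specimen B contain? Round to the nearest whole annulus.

9 annuli

Specimen A: after corrections the count is 52 − 2 + 3 = 53 annuli.
A: 9.8 mm over 53 years gives 9.8 / 53 ≈ 0.185 mm/yr.
Specimen B: 1.6 mm / 0.185 mm per year = 8.65 years ≈ 9 annuli.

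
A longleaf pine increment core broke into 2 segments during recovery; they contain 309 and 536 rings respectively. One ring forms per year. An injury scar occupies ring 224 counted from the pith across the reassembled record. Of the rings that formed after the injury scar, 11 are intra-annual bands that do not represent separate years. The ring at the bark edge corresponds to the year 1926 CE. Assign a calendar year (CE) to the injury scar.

Total rings = 309 + 536 = 845.
845 − 224 = 621 rings lie beyond the injury scar toward the bark edge.
Excluding 11 false rings: 621 − 11 = 610.
1926 − 610 = 1316 CE.

1316 CE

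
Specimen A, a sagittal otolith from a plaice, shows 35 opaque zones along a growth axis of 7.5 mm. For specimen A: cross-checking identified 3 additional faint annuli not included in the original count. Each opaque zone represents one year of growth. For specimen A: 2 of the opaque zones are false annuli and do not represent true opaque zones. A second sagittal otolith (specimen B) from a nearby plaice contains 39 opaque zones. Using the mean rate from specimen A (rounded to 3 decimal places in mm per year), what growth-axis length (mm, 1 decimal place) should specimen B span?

8.1 mm

Specimen A: after corrections the count is 35 − 2 + 3 = 36 opaque zones.
A: Extension rate ≈ 7.5 / 36 = 0.208 mm/year.
For B, 0.208 mm/year × 39 years = 8.1 mm.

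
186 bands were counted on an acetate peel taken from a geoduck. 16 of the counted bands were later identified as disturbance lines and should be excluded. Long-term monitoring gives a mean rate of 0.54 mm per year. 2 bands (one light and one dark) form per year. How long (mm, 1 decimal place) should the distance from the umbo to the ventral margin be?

True band count = 186 − 16 = 170.
With 2 bands per year, 170 / 2 = 85 years.
Predicted length = 0.54 mm/year × 85 years = 45.9 mm.

45.9 mm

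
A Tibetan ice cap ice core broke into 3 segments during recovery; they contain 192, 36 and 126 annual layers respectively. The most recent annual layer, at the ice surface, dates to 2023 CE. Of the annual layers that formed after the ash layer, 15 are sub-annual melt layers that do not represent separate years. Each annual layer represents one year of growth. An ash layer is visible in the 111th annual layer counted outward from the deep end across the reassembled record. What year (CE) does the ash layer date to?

Total annual layers = 192 + 36 + 126 = 354.
The ash layer sits at annual layer 111 from the deep end, so 354 − 111 = 243 annual layers formed after it.
243 − 15 false = 228 true annual layers after the ash layer.
2023 − 228 = 1795 CE.

1795 CE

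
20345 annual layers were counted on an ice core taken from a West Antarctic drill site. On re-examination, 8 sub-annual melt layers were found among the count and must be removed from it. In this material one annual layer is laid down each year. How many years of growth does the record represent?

After corrections the count is 20345 − 8 = 20337 annual layers.
With a one-to-one annual layer periodicity this is 20337 years.

20337 yr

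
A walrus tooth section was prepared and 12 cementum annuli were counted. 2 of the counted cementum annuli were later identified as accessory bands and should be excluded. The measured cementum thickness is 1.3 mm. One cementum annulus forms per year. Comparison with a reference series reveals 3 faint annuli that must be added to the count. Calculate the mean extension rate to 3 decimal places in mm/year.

0.100 mm/year

True cementum annulus count = 12 − 2 + 3 = 13.
1.3 mm over 13 years gives 1.3 / 13 ≈ 0.100 mm/year.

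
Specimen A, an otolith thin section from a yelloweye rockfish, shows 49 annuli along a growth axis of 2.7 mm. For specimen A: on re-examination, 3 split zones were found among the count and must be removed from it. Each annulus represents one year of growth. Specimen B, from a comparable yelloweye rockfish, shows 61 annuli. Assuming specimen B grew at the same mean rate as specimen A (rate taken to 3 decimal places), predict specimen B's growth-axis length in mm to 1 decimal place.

3.6 mm

Specimen A: correcting the raw count gives 49 − 3 = 46 true annuli.
A: Extension rate ≈ 2.7 / 46 = 0.059 mm/year.
Length of B = 0.059 × 61 = 3.6 mm.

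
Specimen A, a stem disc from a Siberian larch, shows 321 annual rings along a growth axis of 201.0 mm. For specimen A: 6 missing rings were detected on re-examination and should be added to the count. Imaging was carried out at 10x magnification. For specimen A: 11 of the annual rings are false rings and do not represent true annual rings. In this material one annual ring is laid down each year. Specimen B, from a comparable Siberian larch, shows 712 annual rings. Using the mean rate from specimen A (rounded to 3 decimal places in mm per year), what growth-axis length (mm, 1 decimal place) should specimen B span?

Specimen A: true annual ring count = 321 − 11 + 6 = 316.
A: Mean rate = 201.0 mm / 316 years ≈ 0.636 mm/yr.
Length of B = 0.636 × 712 = 452.8 mm.

452.8 mm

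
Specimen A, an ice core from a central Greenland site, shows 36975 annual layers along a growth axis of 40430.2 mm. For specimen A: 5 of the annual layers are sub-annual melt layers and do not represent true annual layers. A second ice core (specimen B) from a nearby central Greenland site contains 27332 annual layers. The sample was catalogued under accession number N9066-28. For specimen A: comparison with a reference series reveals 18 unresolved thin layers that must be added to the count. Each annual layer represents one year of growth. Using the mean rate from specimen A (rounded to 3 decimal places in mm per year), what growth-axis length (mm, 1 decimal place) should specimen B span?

29873.9 mm

Specimen A: true annual layer count = 36975 − 5 + 18 = 36988.
A: Extension rate ≈ 40430.2 / 36988 = 1.093 mm/yr.
B's length ≈ 1.093 × 27332 = 29873.9 mm.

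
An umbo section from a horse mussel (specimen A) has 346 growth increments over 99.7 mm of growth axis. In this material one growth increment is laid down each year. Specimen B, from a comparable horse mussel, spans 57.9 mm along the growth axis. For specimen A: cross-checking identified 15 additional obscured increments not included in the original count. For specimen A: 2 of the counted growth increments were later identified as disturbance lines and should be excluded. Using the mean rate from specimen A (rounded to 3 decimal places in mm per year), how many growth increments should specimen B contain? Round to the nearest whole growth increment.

Specimen A: correcting the raw count gives 346 − 2 + 15 = 359 true growth increments.
A: 99.7 mm over 359 years gives 99.7 / 359 ≈ 0.278 mm/yr.
For B, 57.9 / 0.278 = 208.27 years ≈ 208 growth increments.

208 growth increments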